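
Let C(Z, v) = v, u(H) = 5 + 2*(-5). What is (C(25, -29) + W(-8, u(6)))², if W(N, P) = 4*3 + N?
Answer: 625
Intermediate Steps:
u(H) = -5 (u(H) = 5 - 10 = -5)
W(N, P) = 12 + N
(C(25, -29) + W(-8, u(6)))² = (-29 + (12 - 8))² = (-29 + 4)² = (-25)² = 625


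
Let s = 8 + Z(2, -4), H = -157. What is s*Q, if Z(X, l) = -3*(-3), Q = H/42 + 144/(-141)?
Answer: -159715/1974 ≈ -80.909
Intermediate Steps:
Q = -9395/1974 (Q = -157/42 + 144/(-141) = -157*1/42 + 144*(-1/141) = -157/42 - 48/47 = -9395/1974 ≈ -4.7594)
Z(X, l) = 9
s = 17 (s = 8 + 9 = 17)
s*Q = 17*(-9395/1974) = -159715/1974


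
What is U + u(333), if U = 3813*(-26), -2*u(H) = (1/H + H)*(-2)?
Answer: -32902064/333 ≈ -98805.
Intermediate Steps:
u(H) = H + 1/H (u(H) = -(1/H + H)*(-2)/2 = -(H + 1/H)*(-2)/2 = -(-2*H - 2/H)/2 = H + 1/H)
U = -99138
U + u(333) = -99138 + (333 + 1/333) = -99138 + 110890/333 = -32902064/333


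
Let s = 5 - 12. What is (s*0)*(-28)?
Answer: 0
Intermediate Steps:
s = -7
(s*0)*(-28) = -7*0*(-28) = 0*(-28) = 0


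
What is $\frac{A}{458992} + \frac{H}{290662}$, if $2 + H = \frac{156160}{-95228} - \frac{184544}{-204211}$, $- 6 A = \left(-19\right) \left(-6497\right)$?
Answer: $- \frac{1780342875023443973}{39710225408383399776} \approx -0.044833$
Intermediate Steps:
$A = - \frac{123443}{6}$ ($A = - \frac{\left(-19\right) \left(-6497\right)}{6} = \left(- \frac{1}{6}\right) 123443 = - \frac{123443}{6} \approx -20574.0$)
$H = - \frac{271474714}{99217373}$ ($H = -2 + \left(\frac{156160}{-95228} - \frac{184544}{-204211}\right) = -2 + \left(156160 \left(- \frac{1}{95228}\right) - - \frac{184544}{204211}\right) = -2 + \left(- \frac{39040}{23807} + \frac{184544}{204211}\right) = -2 - \frac{73039968}{99217373} = - \frac{271474714}{99217373} \approx -2.7362$)
$\frac{A}{458992} + \frac{H}{290662} = - \frac{123443}{6 \cdot 458992} - \frac{271474714}{99217373 \cdot 290662} = \left(- \frac{123443}{6}\right) \frac{1}{458992} - \frac{135737357}{14419360035463} = - \frac{123443}{2753952} - \frac{135737357}{14419360035463} = - \frac{1780342875023443973}{39710225408383399776}$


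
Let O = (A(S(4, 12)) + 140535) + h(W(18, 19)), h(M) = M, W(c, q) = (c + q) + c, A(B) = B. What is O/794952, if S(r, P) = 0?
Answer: 70295/397476 ≈ 0.17685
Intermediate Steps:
W(c, q) = q + 2*c
O = 140590 (O = (0 + 140535) + (19 + 2*18) = 140535 + (19 + 36) = 140535 + 55 = 140590)
O/794952 = 140590/794952 = 140590*(1/794952) = 70295/397476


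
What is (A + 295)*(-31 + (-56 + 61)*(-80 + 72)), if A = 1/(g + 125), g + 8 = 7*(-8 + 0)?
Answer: -1277716/61 ≈ -20946.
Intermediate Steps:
g = -64 (g = -8 + 7*(-8 + 0) = -8 + 7*(-8) = -8 - 56 = -64)
A = 1/61 (A = 1/(-64 + 125) = 1/61 ≈ 0.016393)
(A + 295)*(-31 + (-56 + 61)*(-80 + 72)) = (1/61 + 295)*(-31 + (-56 + 61)*(-80 + 72)) = 17996*(-31 + 5*(-8))/61 = 17996*(-31 - 40)/61 = (17996/61)*(-71) = -1277716/61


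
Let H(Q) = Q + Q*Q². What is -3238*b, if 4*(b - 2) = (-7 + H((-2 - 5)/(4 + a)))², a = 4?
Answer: -34383960963/524288 ≈ -65582.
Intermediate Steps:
H(Q) = Q + Q³
b = 21237777/1048576 (b = 2 + (-7 + ((-2 - 5)/(4 + 4) + ((-2 - 5)/(4 + 4))³))²/4 = 2 + (-7 + (-7/8 + (-7/8)³))²/4 = 2 + (-7 + (-7/8 - 343/512))²/4 = 2 + (-7 - 791/512)²/4 = 2 + (-4375/512)²/4 = 2 + (¼)*(19140625/262144) = 2 + 19140625/1048576 = 21237777/1048576 ≈ 20.254)
-3238*b = -3238*21237777/1048576 = -34383960963/524288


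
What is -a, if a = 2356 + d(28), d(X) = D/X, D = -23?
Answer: -65945/28 ≈ -2355.2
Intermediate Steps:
d(X) = -23/X
a = 65945/28 (a = 2356 - 23/28 = 65945/28 ≈ 2355.2)
-a = -1*65945/28 = -65945/28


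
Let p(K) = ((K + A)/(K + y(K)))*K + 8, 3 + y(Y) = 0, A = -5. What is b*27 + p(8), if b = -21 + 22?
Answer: 199/5 ≈ 39.800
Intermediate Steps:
b = 1
y(Y) = -3 (y(Y) = -3 + 0 = -3)
p(K) = 8 + K*(-5 + K)/(-3 + K) (p(K) = ((K - 5)/(K - 3))*K + 8 = ((-5 + K)/(-3 + K))*K + 8 = K*(-5 + K)/(-3 + K) + 8 = 8 + K*(-5 + K)/(-3 + K))
b*27 + p(8) = 1*27 + (-24 + 8**2 + 3*8)/(-3 + 8) = 27 + (-24 + 64 + 24)/5 = 27 + (1/5)*64 = 27 + 64/5 = 199/5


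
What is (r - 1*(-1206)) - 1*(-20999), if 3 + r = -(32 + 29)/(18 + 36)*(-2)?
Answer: 599515/27 ≈ 22204.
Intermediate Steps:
r = -20/27 (r = -3 - (32 + 29)/(18 + 36)*(-2) = -3 - 61/54*(-2) = -3 - 61*(1/54)*(-2) = -3 - 61*(-2)/54 = -3 - 1*(-61/27) = -3 + 61/27 = -20/27 ≈ -0.74074)
(r - 1*(-1206)) - 1*(-20999) = (-20/27 - 1*(-1206)) - 1*(-20999) = (-20/27 + 1206) + 20999 = 32542/27 + 20999 = 599515/27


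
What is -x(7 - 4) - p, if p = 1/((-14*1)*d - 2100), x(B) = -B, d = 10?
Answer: 6721/2240 ≈ 3.0004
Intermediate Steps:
p = -1/2240 (p = 1/(-14*1*10 - 2100) = 1/(-14*10 - 2100) = 1/(-140 - 2100) = 1/(-2240) = -1/2240 ≈ -0.00044643)
-x(7 - 4) - p = -(-1)*(7 - 4) - 1*(-1/2240) = -(-1)*3 + 1/2240 = -1*(-3) + 1/2240 = 3 + 1/2240 = 6721/2240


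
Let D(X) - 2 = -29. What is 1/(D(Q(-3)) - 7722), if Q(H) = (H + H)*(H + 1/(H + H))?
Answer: -1/7749 ≈ -0.00012905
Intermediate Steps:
Q(H) = 2*H*(H + 1/(2*H)) (Q(H) = (2*H)*(H + 1/(2*H)) = 2*H*(H + 1/(2*H)))
D(X) = -27 (D(X) = 2 - 29 = -27)
1/(D(Q(-3)) - 7722) = 1/(-27 - 7722) = 1/(-7749) = -1/7749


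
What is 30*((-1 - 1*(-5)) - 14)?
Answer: -300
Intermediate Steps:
30*((-1 - 1*(-5)) - 14) = 30*((-1 + 5) - 14) = 30*(4 - 14) = 30*(-10) = -300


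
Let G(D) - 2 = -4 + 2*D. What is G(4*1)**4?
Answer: 1296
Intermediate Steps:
G(D) = -2 + 2*D (G(D) = 2 + (-4 + 2*D) = -2 + 2*D)
G(4*1)**4 = (-2 + 2*(4*1))**4 = (-2 + 2*4)**4 = (-2 + 8)**4 = 6**4 = 1296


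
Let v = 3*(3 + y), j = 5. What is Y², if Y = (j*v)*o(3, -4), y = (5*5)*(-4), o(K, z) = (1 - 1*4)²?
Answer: 171479025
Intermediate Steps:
o(K, z) = 9 (o(K, z) = (1 - 4)² = (-3)² = 9)
y = -100 (y = 25*(-4) = -100)
v = -291 (v = 3*(3 - 100) = 3*(-97) = -291)
Y = -13095 (Y = (5*(-291))*9 = -1455*9 = -13095)
Y² = (-13095)² = 171479025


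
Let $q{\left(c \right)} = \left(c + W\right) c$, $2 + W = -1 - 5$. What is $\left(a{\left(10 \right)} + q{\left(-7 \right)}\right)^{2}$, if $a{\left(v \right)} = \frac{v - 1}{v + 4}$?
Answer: $\frac{2187441}{196} \approx 11160.0$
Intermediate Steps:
$W = -8$ ($W = -2 - 6 = -8$)
$q{\left(c \right)} = c \left(-8 + c\right)$ ($q{\left(c \right)} = \left(c - 8\right) c = \left(-8 + c\right) c = c \left(-8 + c\right)$)
$a{\left(v \right)} = \frac{-1 + v}{4 + v}$
$\left(a{\left(10 \right)} + q{\left(-7 \right)}\right)^{2} = \left(\frac{-1 + 10}{4 + 10} - 7 \left(-8 - 7\right)\right)^{2} = \left(\frac{1}{14} \cdot 9 - -105\right)^{2} = \left(\frac{1}{14} \cdot 9 + 105\right)^{2} = \left(\frac{9}{14} + 105\right)^{2} = \left(\frac{1479}{14}\right)^{2} = \frac{2187441}{196}$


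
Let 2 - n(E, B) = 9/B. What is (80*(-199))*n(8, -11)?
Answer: -493520/11 ≈ -44865.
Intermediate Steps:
n(E, B) = 2 - 9/B
(80*(-199))*n(8, -11) = (80*(-199))*(2 - 9/(-11)) = -15920*(2 - 9*(-1/11)) = -15920*(2 + 9/11) = -15920*31/11 = -493520/11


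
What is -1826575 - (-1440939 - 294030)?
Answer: -91606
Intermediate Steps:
-1826575 - (-1440939 - 294030) = -1826575 - 1*(-1734969) = -1826575 + 1734969 = -91606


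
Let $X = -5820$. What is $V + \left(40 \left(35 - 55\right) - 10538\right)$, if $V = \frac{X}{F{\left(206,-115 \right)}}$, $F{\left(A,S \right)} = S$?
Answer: $- \frac{259610}{23} \approx -11287.0$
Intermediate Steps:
$V = \frac{1164}{23}$ ($V = - \frac{5820}{-115} = \left(-5820\right) \left(- \frac{1}{115}\right) = \frac{1164}{23} \approx 50.609$)
$V + \left(40 \left(35 - 55\right) - 10538\right) = \frac{1164}{23} + \left(40 \left(35 - 55\right) - 10538\right) = \frac{1164}{23} + \left(40 \left(-20\right) - 10538\right) = \frac{1164}{23} - 11338 = - \frac{259610}{23}$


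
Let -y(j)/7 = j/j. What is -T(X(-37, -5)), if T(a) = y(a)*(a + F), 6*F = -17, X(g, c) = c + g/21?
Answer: -403/6 ≈ -67.167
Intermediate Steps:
X(g, c) = c + g/21 (X(g, c) = c + g*(1/21) = c + g/21)
F = -17/6 (F = (⅙)*(-17) = -17/6 ≈ -2.8333)
y(j) = -7 (y(j) = -7*j/j = -7*1 = -7)
T(a) = 119/6 - 7*a (T(a) = -7*(a - 17/6) = -7*(-17/6 + a) = 119/6 - 7*a)
-T(X(-37, -5)) = -(119/6 - 7*(-5 + (1/21)*(-37))) = -(119/6 - 7*(-5 - 37/21)) = -(119/6 - 7*(-142/21)) = -(119/6 + 142/3) = -1*403/6 = -403/6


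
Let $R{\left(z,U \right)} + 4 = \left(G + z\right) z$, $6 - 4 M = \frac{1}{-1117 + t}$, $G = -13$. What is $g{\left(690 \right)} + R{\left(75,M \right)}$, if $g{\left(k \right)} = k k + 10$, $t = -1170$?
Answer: $480756$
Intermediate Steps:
$g{\left(k \right)} = 10 + k^{2}$ ($g{\left(k \right)} = k^{2} + 10 = 10 + k^{2}$)
$M = \frac{13723}{9148}$ ($M = \frac{3}{2} - \frac{1}{4 \left(-1117 - 1170\right)} = \frac{3}{2} - \frac{1}{4 \left(-2287\right)} = \frac{3}{2} - - \frac{1}{9148} = \frac{3}{2} + \frac{1}{9148} = \frac{13723}{9148} \approx 1.5001$)
$R{\left(z,U \right)} = -4 + z \left(-13 + z\right)$ ($R{\left(z,U \right)} = -4 + \left(-13 + z\right) z = -4 + z \left(-13 + z\right)$)
$g{\left(690 \right)} + R{\left(75,M \right)} = \left(10 + 690^{2}\right) - \left(979 - 5625\right) = \left(10 + 476100\right) - -4646 = 476110 + 4646 = 480756$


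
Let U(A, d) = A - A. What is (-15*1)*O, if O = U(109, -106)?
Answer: 0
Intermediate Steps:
U(A, d) = 0
O = 0
(-15*1)*O = -15*1*0 = -15*0 = 0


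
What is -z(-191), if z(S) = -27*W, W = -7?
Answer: -189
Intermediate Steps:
z(S) = 189 (z(S) = -27*(-7) = 189)
-z(-191) = -1*189 = -189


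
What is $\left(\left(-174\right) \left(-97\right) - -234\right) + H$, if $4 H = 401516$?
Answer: $117491$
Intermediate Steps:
$H = 100379$ ($H = \frac{1}{4} \cdot 401516 = 100379$)
$\left(\left(-174\right) \left(-97\right) - -234\right) + H = \left(\left(-174\right) \left(-97\right) - -234\right) + 100379 = \left(16878 + 234\right) + 100379 = 17112 + 100379 = 117491$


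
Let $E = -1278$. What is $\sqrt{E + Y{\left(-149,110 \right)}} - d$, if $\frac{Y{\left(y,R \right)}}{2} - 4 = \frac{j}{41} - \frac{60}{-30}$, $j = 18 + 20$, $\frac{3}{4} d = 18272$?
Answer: $- \frac{73088}{3} + \frac{i \sqrt{2125030}}{41} \approx -24363.0 + 35.555 i$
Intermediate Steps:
$d = \frac{73088}{3}$ ($d = \frac{4}{3} \cdot 18272 = \frac{73088}{3} \approx 24363.0$)
$j = 38$
$Y{\left(y,R \right)} = \frac{568}{41}$ ($Y{\left(y,R \right)} = 8 + 2 \left(\frac{38}{41} - \frac{60}{-30}\right) = 8 + 2 \left(38 \cdot \frac{1}{41} - -2\right) = 8 + 2 \left(\frac{38}{41} + 2\right) = 8 + 2 \cdot \frac{120}{41} = 8 + \frac{240}{41} = \frac{568}{41}$)
$\sqrt{E + Y{\left(-149,110 \right)}} - d = \sqrt{-1278 + \frac{568}{41}} - \frac{73088}{3} = \sqrt{- \frac{51830}{41}} - \frac{73088}{3} = \frac{i \sqrt{2125030}}{41} - \frac{73088}{3} = - \frac{73088}{3} + \frac{i \sqrt{2125030}}{41}$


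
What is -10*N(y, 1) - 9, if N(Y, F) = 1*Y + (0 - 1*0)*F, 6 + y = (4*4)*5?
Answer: -749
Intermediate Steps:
y = 74 (y = -6 + (4*4)*5 = -6 + 16*5 = -6 + 80 = 74)
N(Y, F) = Y (N(Y, F) = Y + (0 + 0)*F = Y + 0*F = Y + 0 = Y)
-10*N(y, 1) - 9 = -10*74 - 9 = -740 - 9 = -749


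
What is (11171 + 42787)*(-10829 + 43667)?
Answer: 1771872804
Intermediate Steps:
(11171 + 42787)*(-10829 + 43667) = 53958*32838 = 1771872804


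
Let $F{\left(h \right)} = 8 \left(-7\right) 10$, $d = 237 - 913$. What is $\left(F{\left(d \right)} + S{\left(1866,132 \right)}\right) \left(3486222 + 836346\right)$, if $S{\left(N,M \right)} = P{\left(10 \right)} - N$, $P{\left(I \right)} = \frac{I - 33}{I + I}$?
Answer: $- \frac{52457604606}{5} \approx -1.0492 \cdot 10^{10}$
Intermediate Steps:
$P{\left(I \right)} = \frac{-33 + I}{2 I}$
$S{\left(N,M \right)} = - \frac{23}{20} - N$ ($S{\left(N,M \right)} = \frac{-33 + 10}{2 \cdot 10} - N = \frac{1}{2} \cdot \frac{1}{10} \left(-23\right) - N = - \frac{23}{20} - N$)
$d = -676$
$F{\left(h \right)} = -560$ ($F{\left(h \right)} = \left(-56\right) 10 = -560$)
$\left(F{\left(d \right)} + S{\left(1866,132 \right)}\right) \left(3486222 + 836346\right) = \left(-560 - \frac{37343}{20}\right) \left(3486222 + 836346\right) = \left(-560 - \frac{37343}{20}\right) 4322568 = \left(- \frac{48543}{20}\right) 4322568 = - \frac{52457604606}{5}$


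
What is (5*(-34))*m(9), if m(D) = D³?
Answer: -123930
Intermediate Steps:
(5*(-34))*m(9) = (5*(-34))*9³ = -170*729 = -123930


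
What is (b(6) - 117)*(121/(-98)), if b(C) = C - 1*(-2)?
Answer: 13189/98 ≈ 134.58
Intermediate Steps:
b(C) = 2 + C (b(C) = C + 2 = 2 + C)
(b(6) - 117)*(121/(-98)) = ((2 + 6) - 117)*(121/(-98)) = (8 - 117)*(121*(-1/98)) = -109*(-121/98) = 13189/98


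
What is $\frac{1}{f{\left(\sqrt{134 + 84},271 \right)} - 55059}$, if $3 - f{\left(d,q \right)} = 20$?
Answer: $- \frac{1}{55076} \approx -1.8157 \cdot 10^{-5}$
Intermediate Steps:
$f{\left(d,q \right)} = -17$ ($f{\left(d,q \right)} = 3 - 20 = -17$)
$\frac{1}{f{\left(\sqrt{134 + 84},271 \right)} - 55059} = \frac{1}{-17 - 55059} = \frac{1}{-55076} = - \frac{1}{55076}$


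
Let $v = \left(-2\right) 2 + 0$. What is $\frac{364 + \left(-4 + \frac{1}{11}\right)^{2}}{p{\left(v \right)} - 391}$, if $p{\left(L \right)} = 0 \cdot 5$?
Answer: $- \frac{45893}{47311} \approx -0.97003$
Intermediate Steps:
$v = -4$ ($v = -4 + 0 = -4$)
$p{\left(L \right)} = 0$
$\frac{364 + \left(-4 + \frac{1}{11}\right)^{2}}{p{\left(v \right)} - 391} = \frac{364 + \left(-4 + \frac{1}{11}\right)^{2}}{0 - 391} = \frac{364 + \left(-4 + \frac{1}{11}\right)^{2}}{-391} = \left(364 + \left(- \frac{43}{11}\right)^{2}\right) \left(- \frac{1}{391}\right) = \left(364 + \frac{1849}{121}\right) \left(- \frac{1}{391}\right) = \frac{45893}{121} \left(- \frac{1}{391}\right) = - \frac{45893}{47311}$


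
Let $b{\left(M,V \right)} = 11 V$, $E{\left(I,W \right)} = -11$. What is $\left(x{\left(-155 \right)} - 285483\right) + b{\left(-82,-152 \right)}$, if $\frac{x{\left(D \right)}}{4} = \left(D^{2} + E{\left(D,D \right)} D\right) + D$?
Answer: $-184855$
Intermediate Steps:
$x{\left(D \right)} = - 40 D + 4 D^{2}$ ($x{\left(D \right)} = 4 \left(\left(D^{2} - 11 D\right) + D\right) = 4 \left(D^{2} - 10 D\right) = - 40 D + 4 D^{2}$)
$\left(x{\left(-155 \right)} - 285483\right) + b{\left(-82,-152 \right)} = \left(4 \left(-155\right) \left(-10 - 155\right) - 285483\right) + 11 \left(-152\right) = \left(4 \left(-155\right) \left(-165\right) - 285483\right) - 1672 = \left(102300 - 285483\right) - 1672 = -183183 - 1672 = -184855$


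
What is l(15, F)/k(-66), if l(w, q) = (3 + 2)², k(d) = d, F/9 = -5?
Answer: -25/66 ≈ -0.37879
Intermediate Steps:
F = -45 (F = 9*(-5) = -45)
l(w, q) = 25 (l(w, q) = 5² = 25)
l(15, F)/k(-66) = 25/(-66) = 25*(-1/66) = -25/66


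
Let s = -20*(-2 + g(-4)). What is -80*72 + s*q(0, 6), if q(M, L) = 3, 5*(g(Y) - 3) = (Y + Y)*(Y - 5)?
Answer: -6684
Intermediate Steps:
g(Y) = 3 + 2*Y*(-5 + Y)/5 (g(Y) = 3 + ((Y + Y)*(Y - 5))/5 = 3 + ((2*Y)*(-5 + Y))/5 = 3 + (2*Y*(-5 + Y))/5 = 3 + 2*Y*(-5 + Y)/5)
s = -308 (s = -20*(-2 + (3 - 2*(-4) + (2/5)*(-4)**2)) = -20*(-2 + (3 + 8 + (2/5)*16)) = -20*(-2 + (3 + 8 + 32/5)) = -20*(-2 + 87/5) = -20*77/5 = -5*308/5 = -308)
-80*72 + s*q(0, 6) = -80*72 - 308*3 = -5760 - 924 = -6684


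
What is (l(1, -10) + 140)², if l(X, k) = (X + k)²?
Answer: 48841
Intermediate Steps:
(l(1, -10) + 140)² = ((1 - 10)² + 140)² = ((-9)² + 140)² = (81 + 140)² = 221² = 48841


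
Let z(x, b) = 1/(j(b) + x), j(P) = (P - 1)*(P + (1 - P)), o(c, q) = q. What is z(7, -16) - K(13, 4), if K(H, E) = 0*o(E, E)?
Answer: -⅒ ≈ -0.10000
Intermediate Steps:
j(P) = -1 + P (j(P) = (-1 + P)*1 = -1 + P)
K(H, E) = 0 (K(H, E) = 0*E = 0)
z(x, b) = 1/(-1 + b + x) (z(x, b) = 1/((-1 + b) + x) = 1/(-1 + b + x))
z(7, -16) - K(13, 4) = 1/(-1 - 16 + 7) - 1*0 = 1/(-10) + 0 = -⅒ + 0 = -⅒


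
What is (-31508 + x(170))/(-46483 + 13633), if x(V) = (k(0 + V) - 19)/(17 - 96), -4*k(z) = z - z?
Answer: 2489113/2595150 ≈ 0.95914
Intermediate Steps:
k(z) = 0 (k(z) = -(z - z)/4 = -1/4*0 = 0)
x(V) = 19/79 (x(V) = (0 - 19)/(17 - 96) = -19/(-79) = -19*(-1/79) = 19/79)
(-31508 + x(170))/(-46483 + 13633) = (-31508 + 19/79)/(-46483 + 13633) = -2489113/79/(-32850) = -2489113/79*(-1/32850) = 2489113/2595150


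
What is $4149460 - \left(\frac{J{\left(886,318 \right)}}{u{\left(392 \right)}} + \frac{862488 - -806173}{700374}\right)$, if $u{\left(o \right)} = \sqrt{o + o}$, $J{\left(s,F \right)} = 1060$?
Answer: $\frac{20343020006543}{4902618} \approx 4.1494 \cdot 10^{6}$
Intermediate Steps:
$u{\left(o \right)} = \sqrt{2} \sqrt{o}$ ($u{\left(o \right)} = \sqrt{2 o} = \sqrt{2} \sqrt{o}$)
$4149460 - \left(\frac{J{\left(886,318 \right)}}{u{\left(392 \right)}} + \frac{862488 - -806173}{700374}\right) = 4149460 - \left(\frac{1060}{\sqrt{2} \sqrt{392}} + \frac{862488 - -806173}{700374}\right) = 4149460 - \left(\frac{1060}{\sqrt{2} \cdot 14 \sqrt{2}} + \left(862488 + 806173\right) \frac{1}{700374}\right) = 4149460 - \left(\frac{1060}{28} + 1668661 \cdot \frac{1}{700374}\right) = 4149460 - \left(1060 \cdot \frac{1}{28} + \frac{1668661}{700374}\right) = 4149460 - \left(\frac{265}{7} + \frac{1668661}{700374}\right) = 4149460 - \frac{197279737}{4902618} = \frac{20343020006543}{4902618}$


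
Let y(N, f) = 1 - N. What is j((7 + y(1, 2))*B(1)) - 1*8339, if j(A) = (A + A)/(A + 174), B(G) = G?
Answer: -1509345/181 ≈ -8338.9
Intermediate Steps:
j(A) = 2*A/(174 + A) (j(A) = (2*A)/(174 + A) = 2*A/(174 + A))
j((7 + y(1, 2))*B(1)) - 1*8339 = 2*((7 + (1 - 1*1))*1)/(174 + (7 + (1 - 1*1))*1) - 1*8339 = 2*((7 + (1 - 1))*1)/(174 + (7 + (1 - 1))*1) - 8339 = 2*((7 + 0)*1)/(174 + (7 + 0)*1) - 8339 = 2*(7*1)/(174 + 7*1) - 8339 = 2*7/(174 + 7) - 8339 = 2*7/181 - 8339 = 2*7*(1/181) - 8339 = 14/181 - 8339 = -1509345/181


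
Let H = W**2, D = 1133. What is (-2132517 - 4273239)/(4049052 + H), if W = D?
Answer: -6405756/5332741 ≈ -1.2012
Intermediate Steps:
W = 1133
H = 1283689 (H = 1133**2 = 1283689)
(-2132517 - 4273239)/(4049052 + H) = (-2132517 - 4273239)/(4049052 + 1283689) = -6405756/5332741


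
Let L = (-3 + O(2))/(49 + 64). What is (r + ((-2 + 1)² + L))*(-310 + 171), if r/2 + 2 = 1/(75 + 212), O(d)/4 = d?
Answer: 13292848/32431 ≈ 409.88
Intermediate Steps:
O(d) = 4*d
L = 5/113 (L = (-3 + 4*2)/(49 + 64) = (-3 + 8)/113 = 5*(1/113) = 5/113 ≈ 0.044248)
r = -1146/287 (r = -4 + 2/(75 + 212) = -4 + 2/287 = -1146/287 ≈ -3.9930)
(r + ((-2 + 1)² + L))*(-310 + 171) = (-1146/287 + ((-2 + 1)² + 5/113))*(-310 + 171) = (-1146/287 + ((-1)² + 5/113))*(-139) = (-1146/287 + (1 + 5/113))*(-139) = (-1146/287 + 118/113)*(-139) = -95632/32431*(-139) = 13292848/32431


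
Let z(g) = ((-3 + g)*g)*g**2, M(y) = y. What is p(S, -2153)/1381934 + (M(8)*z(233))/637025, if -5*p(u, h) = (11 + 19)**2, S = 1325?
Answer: 3216420982041022/88032650635 ≈ 36537.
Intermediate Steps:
z(g) = g**3*(-3 + g) (z(g) = (g*(-3 + g))*g**2 = g**3*(-3 + g))
p(u, h) = -180 (p(u, h) = -(11 + 19)**2/5 = -1/5*30**2 = -1/5*900 = -180)
p(S, -2153)/1381934 + (M(8)*z(233))/637025 = -180/1381934 + (8*(233**3*(-3 + 233)))/637025 = -180*1/1381934 + (8*(12649337*230))*(1/637025) = -90/690967 + (8*2909347510)*(1/637025) = -90/690967 + 23274780080*(1/637025) = -90/690967 + 4654956016/127405 = 3216420982041022/88032650635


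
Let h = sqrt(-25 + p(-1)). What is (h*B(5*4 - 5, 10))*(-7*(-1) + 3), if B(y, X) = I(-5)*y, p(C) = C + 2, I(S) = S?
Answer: -1500*I*sqrt(6) ≈ -3674.2*I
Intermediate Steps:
p(C) = 2 + C
h = 2*I*sqrt(6) (h = sqrt(-25 + (2 - 1)) = sqrt(-25 + 1) = sqrt(-24) = 2*I*sqrt(6) ≈ 4.899*I)
B(y, X) = -5*y
(h*B(5*4 - 5, 10))*(-7*(-1) + 3) = ((2*I*sqrt(6))*(-5*(5*4 - 5)))*(-7*(-1) + 3) = ((2*I*sqrt(6))*(-5*(20 - 5)))*(7 + 3) = ((2*I*sqrt(6))*(-5*15))*10 = ((2*I*sqrt(6))*(-75))*10 = -150*I*sqrt(6)*10 = -1500*I*sqrt(6)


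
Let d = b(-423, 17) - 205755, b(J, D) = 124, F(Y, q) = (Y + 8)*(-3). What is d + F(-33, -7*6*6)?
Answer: -205556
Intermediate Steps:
F(Y, q) = -24 - 3*Y (F(Y, q) = (8 + Y)*(-3) = -24 - 3*Y)
d = -205631 (d = 124 - 205755 = -205631)
d + F(-33, -7*6*6) = -205631 + (-24 - 3*(-33)) = -205631 + (-24 + 99) = -205631 + 75 = -205556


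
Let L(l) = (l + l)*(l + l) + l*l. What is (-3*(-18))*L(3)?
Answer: 2430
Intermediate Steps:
L(l) = 5*l**2 (L(l) = (2*l)*(2*l) + l**2 = 4*l**2 + l**2 = 5*l**2)
(-3*(-18))*L(3) = (-3*(-18))*(5*3**2) = 54*(5*9) = 54*45 = 2430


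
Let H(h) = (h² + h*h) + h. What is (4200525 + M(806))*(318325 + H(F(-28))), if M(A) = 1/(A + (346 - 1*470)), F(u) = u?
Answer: 916335833983115/682 ≈ 1.3436e+12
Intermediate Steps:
H(h) = h + 2*h² (H(h) = (h² + h²) + h = 2*h² + h = h + 2*h²)
M(A) = 1/(-124 + A) (M(A) = 1/(A + (346 - 470)) = 1/(A - 124) = 1/(-124 + A))
(4200525 + M(806))*(318325 + H(F(-28))) = (4200525 + 1/(-124 + 806))*(318325 - 28*(1 + 2*(-28))) = (4200525 + 1/682)*(318325 - 28*(1 - 56)) = (4200525 + 1/682)*(318325 - 28*(-55)) = 2864758051*(318325 + 1540)/682 = (2864758051/682)*319865 = 916335833983115/682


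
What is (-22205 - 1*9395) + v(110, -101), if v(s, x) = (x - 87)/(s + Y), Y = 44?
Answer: -2433294/77 ≈ -31601.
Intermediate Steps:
v(s, x) = (-87 + x)/(44 + s) (v(s, x) = (x - 87)/(s + 44) = (-87 + x)/(44 + s))
(-22205 - 1*9395) + v(110, -101) = (-22205 - 1*9395) + (-87 - 101)/(44 + 110) = (-22205 - 9395) - 188/154 = -31600 + (1/154)*(-188) = -31600 - 94/77 = -2433294/77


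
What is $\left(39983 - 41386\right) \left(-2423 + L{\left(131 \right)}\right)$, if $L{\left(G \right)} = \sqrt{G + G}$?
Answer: $3399469 - 1403 \sqrt{262} \approx 3.3768 \cdot 10^{6}$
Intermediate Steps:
$L{\left(G \right)} = \sqrt{2} \sqrt{G}$ ($L{\left(G \right)} = \sqrt{2 G} = \sqrt{2} \sqrt{G}$)
$\left(39983 - 41386\right) \left(-2423 + L{\left(131 \right)}\right) = \left(39983 - 41386\right) \left(-2423 + \sqrt{2} \sqrt{131}\right) = - 1403 \left(-2423 + \sqrt{262}\right) = 3399469 - 1403 \sqrt{262}$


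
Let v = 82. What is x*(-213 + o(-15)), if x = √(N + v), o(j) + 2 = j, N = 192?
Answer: -230*√274 ≈ -3807.2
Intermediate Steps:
o(j) = -2 + j
x = √274 (x = √(192 + 82) = √274 ≈ 16.553)
x*(-213 + o(-15)) = √274*(-213 + (-2 - 15)) = √274*(-213 - 17) = √274*(-230) = -230*√274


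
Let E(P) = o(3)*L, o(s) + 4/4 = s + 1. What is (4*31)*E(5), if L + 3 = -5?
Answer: -2976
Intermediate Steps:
o(s) = s (o(s) = -1 + (s + 1) = -1 + (1 + s) = s)
L = -8 (L = -3 - 5 = -8)
E(P) = -24 (E(P) = 3*(-8) = -24)
(4*31)*E(5) = (4*31)*(-24) = 124*(-24) = -2976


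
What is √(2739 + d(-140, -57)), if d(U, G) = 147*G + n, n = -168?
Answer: 44*I*√3 ≈ 76.21*I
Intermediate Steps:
d(U, G) = -168 + 147*G (d(U, G) = 147*G - 168 = -168 + 147*G)
√(2739 + d(-140, -57)) = √(2739 + (-168 + 147*(-57))) = √(2739 + (-168 - 8379)) = √(2739 - 8547) = √(-5808) = 44*I*√3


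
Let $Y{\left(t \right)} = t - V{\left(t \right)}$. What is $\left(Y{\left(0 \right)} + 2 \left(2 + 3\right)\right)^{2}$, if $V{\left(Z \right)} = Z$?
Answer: $100$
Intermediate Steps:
$Y{\left(t \right)} = 0$ ($Y{\left(t \right)} = t - t = 0$)
$\left(Y{\left(0 \right)} + 2 \left(2 + 3\right)\right)^{2} = \left(0 + 2 \left(2 + 3\right)\right)^{2} = \left(0 + 2 \cdot 5\right)^{2} = \left(0 + 10\right)^{2} = 10^{2} = 100$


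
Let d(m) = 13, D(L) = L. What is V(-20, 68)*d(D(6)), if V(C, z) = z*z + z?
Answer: 60996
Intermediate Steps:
V(C, z) = z + z**2 (V(C, z) = z**2 + z = z + z**2)
V(-20, 68)*d(D(6)) = (68*(1 + 68))*13 = (68*69)*13 = 4692*13 = 60996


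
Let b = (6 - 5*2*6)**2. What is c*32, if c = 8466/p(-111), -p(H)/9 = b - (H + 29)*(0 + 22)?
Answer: -5644/885 ≈ -6.3774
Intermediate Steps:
b = 2916 (b = (6 - 10*6)**2 = (6 - 60)**2 = (-54)**2 = 2916)
p(H) = -20502 + 198*H (p(H) = -9*(2916 - (H + 29)*(0 + 22)) = -9*(2916 - (29 + H)*22) = -9*(2916 - (638 + 22*H)) = -9*(2916 + (-638 - 22*H)) = -9*(2278 - 22*H) = -20502 + 198*H)
c = -1411/7080 (c = 8466/(-20502 + 198*(-111)) = 8466/(-20502 - 21978) = 8466/(-42480) = 8466*(-1/42480) = -1411/7080 ≈ -0.19929)
c*32 = -1411/7080*32 = -5644/885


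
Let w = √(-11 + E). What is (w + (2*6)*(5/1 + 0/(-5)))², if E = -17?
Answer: 3572 + 240*I*√7 ≈ 3572.0 + 634.98*I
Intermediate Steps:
w = 2*I*√7 (w = √(-11 - 17) = √(-28) = 2*I*√7 ≈ 5.2915*I)
(w + (2*6)*(5/1 + 0/(-5)))² = (2*I*√7 + (2*6)*(5/1 + 0/(-5)))² = (2*I*√7 + 12*(5*1 + 0*(-⅕)))² = (2*I*√7 + 12*(5 + 0))² = (2*I*√7 + 12*5)² = (2*I*√7 + 60)² = (60 + 2*I*√7)²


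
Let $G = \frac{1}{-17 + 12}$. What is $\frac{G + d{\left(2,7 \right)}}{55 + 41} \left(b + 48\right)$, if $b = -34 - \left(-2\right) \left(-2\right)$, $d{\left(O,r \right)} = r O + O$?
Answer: $\frac{79}{48} \approx 1.6458$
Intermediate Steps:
$d{\left(O,r \right)} = O + O r$ ($d{\left(O,r \right)} = O r + O = O + O r$)
$G = - \frac{1}{5}$ ($G = \frac{1}{-5} = - \frac{1}{5} \approx -0.2$)
$b = -38$ ($b = -34 - 4 = -38$)
$\frac{G + d{\left(2,7 \right)}}{55 + 41} \left(b + 48\right) = \frac{- \frac{1}{5} + 2 \left(1 + 7\right)}{55 + 41} \left(-38 + 48\right) = \frac{- \frac{1}{5} + 2 \cdot 8}{96} \cdot 10 = \left(- \frac{1}{5} + 16\right) \frac{1}{96} \cdot 10 = \frac{79}{5} \cdot \frac{1}{96} \cdot 10 = \frac{79}{480} \cdot 10 = \frac{79}{48}$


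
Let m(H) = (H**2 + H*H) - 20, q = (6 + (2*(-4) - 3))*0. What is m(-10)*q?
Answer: 0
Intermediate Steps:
q = 0 (q = (6 + (-8 - 3))*0 = (6 - 11)*0 = -5*0 = 0)
m(H) = -20 + 2*H**2 (m(H) = (H**2 + H**2) - 20 = 2*H**2 - 20 = -20 + 2*H**2)
m(-10)*q = (-20 + 2*(-10)**2)*0 = (-20 + 2*100)*0 = (-20 + 200)*0 = 180*0 = 0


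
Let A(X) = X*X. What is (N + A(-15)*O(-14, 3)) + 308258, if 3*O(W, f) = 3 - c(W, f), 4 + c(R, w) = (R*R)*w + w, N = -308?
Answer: 264150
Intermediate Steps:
A(X) = X²
c(R, w) = -4 + w + w*R² (c(R, w) = -4 + ((R*R)*w + w) = -4 + (R²*w + w) = -4 + (w*R² + w) = -4 + (w + w*R²) = -4 + w + w*R²)
O(W, f) = 7/3 - f/3 - f*W²/3 (O(W, f) = (3 - (-4 + f + f*W²))/3 = (3 + (4 - f - f*W²))/3 = (7 - f - f*W²)/3 = 7/3 - f/3 - f*W²/3)
(N + A(-15)*O(-14, 3)) + 308258 = (-308 + (-15)²*(7/3 - ⅓*3 - ⅓*3*(-14)²)) + 308258 = (-308 + 225*(7/3 - 1 - ⅓*3*196)) + 308258 = (-308 + 225*(7/3 - 1 - 196)) + 308258 = (-308 + 225*(-584/3)) + 308258 = (-308 - 43800) + 308258 = -44108 + 308258 = 264150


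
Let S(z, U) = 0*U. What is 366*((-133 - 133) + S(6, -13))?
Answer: -97356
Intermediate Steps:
S(z, U) = 0
366*((-133 - 133) + S(6, -13)) = 366*((-133 - 133) + 0) = 366*(-266 + 0) = 366*(-266) = -97356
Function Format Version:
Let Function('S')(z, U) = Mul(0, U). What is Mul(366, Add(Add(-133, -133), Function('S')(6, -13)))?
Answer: -97356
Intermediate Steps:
Function('S')(z, U) = 0
Mul(366, Add(Add(-133, -133), Function('S')(6, -13))) = Mul(366, Add(Add(-133, -133), 0)) = Mul(366, Add(-266, 0)) = Mul(366, -266) = -97356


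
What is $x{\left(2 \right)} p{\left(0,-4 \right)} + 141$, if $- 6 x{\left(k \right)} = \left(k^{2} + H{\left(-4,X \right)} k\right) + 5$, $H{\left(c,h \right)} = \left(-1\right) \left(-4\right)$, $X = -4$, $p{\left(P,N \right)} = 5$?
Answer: $\frac{761}{6} \approx 126.83$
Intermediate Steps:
$H{\left(c,h \right)} = 4$
$x{\left(k \right)} = - \frac{5}{6} - \frac{2 k}{3} - \frac{k^{2}}{6}$ ($x{\left(k \right)} = - \frac{\left(k^{2} + 4 k\right) + 5}{6} = - \frac{5 + k^{2} + 4 k}{6} = - \frac{5}{6} - \frac{2 k}{3} - \frac{k^{2}}{6}$)
$x{\left(2 \right)} p{\left(0,-4 \right)} + 141 = \left(- \frac{5}{6} - \frac{4}{3} - \frac{2^{2}}{6}\right) 5 + 141 = \left(- \frac{5}{6} - \frac{4}{3} - \frac{2}{3}\right) 5 + 141 = \left(- \frac{17}{6}\right) 5 + 141 = - \frac{85}{6} + 141 = \frac{761}{6}$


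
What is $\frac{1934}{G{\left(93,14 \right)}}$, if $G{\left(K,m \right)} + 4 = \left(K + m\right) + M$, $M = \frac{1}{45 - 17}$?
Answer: $\frac{54152}{2885} \approx 18.77$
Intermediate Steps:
$M = \frac{1}{28} \approx 0.035714$
$G{\left(K,m \right)} = - \frac{111}{28} + K + m$ ($G{\left(K,m \right)} = -4 + \left(\left(K + m\right) + \frac{1}{28}\right) = -4 + \left(\frac{1}{28} + K + m\right) = - \frac{111}{28} + K + m$)
$\frac{1934}{G{\left(93,14 \right)}} = \frac{1934}{- \frac{111}{28} + 93 + 14} = \frac{1934}{\frac{2885}{28}} = 1934 \cdot \frac{28}{2885} = \frac{54152}{2885}$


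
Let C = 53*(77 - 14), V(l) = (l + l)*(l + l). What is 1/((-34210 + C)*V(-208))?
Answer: -1/5342411776 ≈ -1.8718e-10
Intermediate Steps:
V(l) = 4*l² (V(l) = (2*l)*(2*l) = 4*l²)
C = 3339 (C = 53*63 = 3339)
1/((-34210 + C)*V(-208)) = 1/((-34210 + 3339)*((4*(-208)²))) = 1/((-30871)*((4*43264))) = -1/30871/173056 = -1/30871*1/173056 = -1/5342411776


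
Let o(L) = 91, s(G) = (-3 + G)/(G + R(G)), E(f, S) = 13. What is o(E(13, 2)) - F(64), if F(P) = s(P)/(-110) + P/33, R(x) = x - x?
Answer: 171013/1920 ≈ 89.069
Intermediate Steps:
R(x) = 0
s(G) = (-3 + G)/G (s(G) = (-3 + G)/(G + 0) = (-3 + G)/G)
F(P) = P/33 - (-3 + P)/(110*P) (F(P) = ((-3 + P)/P)/(-110) + P/33 = ((-3 + P)/P)*(-1/110) + P*(1/33) = -(-3 + P)/(110*P) + P/33 = P/33 - (-3 + P)/(110*P))
o(E(13, 2)) - F(64) = 91 - (-1/110 + (1/33)*64 + (3/110)/64) = 91 - (-1/110 + 64/33 + (3/110)*(1/64)) = 91 - (-1/110 + 64/33 + 3/7040) = 91 - 1*3707/1920 = 91 - 3707/1920 = 171013/1920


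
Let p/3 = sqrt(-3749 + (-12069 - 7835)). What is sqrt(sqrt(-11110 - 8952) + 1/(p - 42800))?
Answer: sqrt((-1 + 21*sqrt(9684214) + 42800*I*sqrt(20062))/(42800 - 3*I*sqrt(23653))) ≈ 8.4155 + 8.4155*I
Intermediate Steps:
p = 3*I*sqrt(23653) (p = 3*sqrt(-3749 + (-12069 - 7835)) = 3*sqrt(-3749 - 19904) = 3*sqrt(-23653) = 3*(I*sqrt(23653)) = 3*I*sqrt(23653) ≈ 461.39*I)
sqrt(sqrt(-11110 - 8952) + 1/(p - 42800)) = sqrt(sqrt(-11110 - 8952) + 1/(3*I*sqrt(23653) - 42800)) = sqrt(sqrt(-20062) + 1/(-42800 + 3*I*sqrt(23653))) = sqrt(I*sqrt(20062) + 1/(-42800 + 3*I*sqrt(23653))) = sqrt(1/(-42800 + 3*I*sqrt(23653)) + I*sqrt(20062))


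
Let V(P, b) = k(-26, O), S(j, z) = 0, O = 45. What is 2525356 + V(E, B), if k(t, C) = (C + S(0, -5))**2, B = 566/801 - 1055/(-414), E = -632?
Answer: 2527381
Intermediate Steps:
B = 39977/12282 (B = 566*(1/801) - 1055*(-1/414) = 566/801 + 1055/414 = 39977/12282 ≈ 3.2549)
k(t, C) = C**2 (k(t, C) = (C + 0)**2 = C**2)
V(P, b) = 2025 (V(P, b) = 45**2 = 2025)
2525356 + V(E, B) = 2525356 + 2025 = 2527381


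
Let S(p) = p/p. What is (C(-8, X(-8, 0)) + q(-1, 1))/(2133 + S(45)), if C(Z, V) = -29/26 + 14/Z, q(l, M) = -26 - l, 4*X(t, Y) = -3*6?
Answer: -1449/110968 ≈ -0.013058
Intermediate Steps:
X(t, Y) = -9/2 (X(t, Y) = (-3*6)/4 = (¼)*(-18) = -9/2)
C(Z, V) = -29/26 + 14/Z (C(Z, V) = -29*1/26 + 14/Z = -29/26 + 14/Z)
S(p) = 1
(C(-8, X(-8, 0)) + q(-1, 1))/(2133 + S(45)) = ((-29/26 + 14/(-8)) + (-26 - 1*(-1)))/(2133 + 1) = ((-29/26 + 14*(-⅛)) + (-26 + 1))/2134 = ((-29/26 - 7/4) - 25)*(1/2134) = (-149/52 - 25)*(1/2134) = -1449/52*1/2134 = -1449/110968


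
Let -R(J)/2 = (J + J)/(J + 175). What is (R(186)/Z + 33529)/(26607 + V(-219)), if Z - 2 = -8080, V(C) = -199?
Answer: 48887931163/38504950232 ≈ 1.2697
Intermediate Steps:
R(J) = -4*J/(175 + J) (R(J) = -2*(J + J)/(J + 175) = -2*2*J/(175 + J) = -4*J/(175 + J))
Z = -8078 (Z = 2 - 8080 = -8078)
(R(186)/Z + 33529)/(26607 + V(-219)) = (-4*186/(175 + 186)/(-8078) + 33529)/(26607 - 199) = (-4*186/361*(-1/8078) + 33529)/26408 = (-4*186*1/361*(-1/8078) + 33529)*(1/26408) = (-744/361*(-1/8078) + 33529)*(1/26408) = (372/1458079 + 33529)*(1/26408) = (48887931163/1458079)*(1/26408) = 48887931163/38504950232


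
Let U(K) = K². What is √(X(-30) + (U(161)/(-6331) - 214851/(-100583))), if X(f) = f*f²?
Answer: I*√223456492675265350774/90970139 ≈ 164.32*I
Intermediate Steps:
X(f) = f³
√(X(-30) + (U(161)/(-6331) - 214851/(-100583))) = √((-30)³ + (161²/(-6331) - 214851/(-100583))) = √(-27000 + (25921*(-1/6331) - 214851*(-1/100583))) = √(-27000 + (-25921/6331 + 30693/14369)) = √(-27000 - 178141466/90970139) = √(-2456371894466/90970139) = I*√223456492675265350774/90970139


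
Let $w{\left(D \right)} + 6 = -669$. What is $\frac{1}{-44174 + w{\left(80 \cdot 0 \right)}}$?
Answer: $- \frac{1}{44849} \approx -2.2297 \cdot 10^{-5}$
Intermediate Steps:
$w{\left(D \right)} = -675$ ($w{\left(D \right)} = -6 - 669 = -675$)
$\frac{1}{-44174 + w{\left(80 \cdot 0 \right)}} = \frac{1}{-44174 - 675} = \frac{1}{-44849} = - \frac{1}{44849}$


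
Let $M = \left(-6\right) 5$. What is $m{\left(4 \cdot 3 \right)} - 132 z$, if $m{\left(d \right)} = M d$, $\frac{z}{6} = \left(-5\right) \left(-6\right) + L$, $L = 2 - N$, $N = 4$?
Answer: $-22536$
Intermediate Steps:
$L = -2$ ($L = 2 - 4 = -2$)
$z = 168$ ($z = 6 \left(\left(-5\right) \left(-6\right) - 2\right) = 6 \left(30 - 2\right) = 6 \cdot 28 = 168$)
$M = -30$
$m{\left(d \right)} = - 30 d$
$m{\left(4 \cdot 3 \right)} - 132 z = - 30 \cdot 4 \cdot 3 - 22176 = \left(-30\right) 12 - 22176 = -360 - 22176 = -22536$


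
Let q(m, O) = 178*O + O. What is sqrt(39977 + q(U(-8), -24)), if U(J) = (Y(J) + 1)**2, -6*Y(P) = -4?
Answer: sqrt(35681) ≈ 188.89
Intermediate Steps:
Y(P) = 2/3 (Y(P) = -1/6*(-4) = 2/3)
U(J) = 25/9 (U(J) = (2/3 + 1)**2 = (5/3)**2 = 25/9)
q(m, O) = 179*O
sqrt(39977 + q(U(-8), -24)) = sqrt(39977 + 179*(-24)) = sqrt(39977 - 4296) = sqrt(35681)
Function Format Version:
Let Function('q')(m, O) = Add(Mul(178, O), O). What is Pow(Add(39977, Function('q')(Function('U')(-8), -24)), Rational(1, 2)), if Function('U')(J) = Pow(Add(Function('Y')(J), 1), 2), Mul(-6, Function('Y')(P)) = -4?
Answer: Pow(35681, Rational(1, 2)) ≈ 188.89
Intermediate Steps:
Function('Y')(P) = Rational(2, 3) (Function('Y')(P) = Mul(Rational(-1, 6), -4) = Rational(2, 3))
Function('U')(J) = Rational(25, 9) (Function('U')(J) = Pow(Add(Rational(2, 3), 1), 2) = Pow(Rational(5, 3), 2) = Rational(25, 9))
Function('q')(m, O) = Mul(179, O)
Pow(Add(39977, Function('q')(Function('U')(-8), -24)), Rational(1, 2)) = Pow(Add(39977, Mul(179, -24)), Rational(1, 2)) = Pow(Add(39977, -4296), Rational(1, 2)) = Pow(35681, Rational(1, 2))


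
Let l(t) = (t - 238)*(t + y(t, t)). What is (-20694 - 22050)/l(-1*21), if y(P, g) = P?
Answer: -7124/1813 ≈ -3.9294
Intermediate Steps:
l(t) = 2*t*(-238 + t) (l(t) = (t - 238)*(t + t) = (-238 + t)*(2*t) = 2*t*(-238 + t))
(-20694 - 22050)/l(-1*21) = (-20694 - 22050)/((2*(-1*21)*(-238 - 1*21))) = -42744*(-1/(42*(-238 - 21))) = -42744/(2*(-21)*(-259)) = -42744/10878 = -42744*1/10878 = -7124/1813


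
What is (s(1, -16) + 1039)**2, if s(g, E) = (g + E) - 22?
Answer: 1004004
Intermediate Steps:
s(g, E) = -22 + E + g (s(g, E) = (E + g) - 22 = -22 + E + g)
(s(1, -16) + 1039)**2 = ((-22 - 16 + 1) + 1039)**2 = (-37 + 1039)**2 = 1002**2 = 1004004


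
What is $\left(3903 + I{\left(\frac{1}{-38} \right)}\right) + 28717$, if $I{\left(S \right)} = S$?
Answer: $\frac{1239559}{38} \approx 32620.0$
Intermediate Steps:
$\left(3903 + I{\left(\frac{1}{-38} \right)}\right) + 28717 = \left(3903 + \frac{1}{-38}\right) + 28717 = \left(3903 - \frac{1}{38}\right) + 28717 = \frac{148313}{38} + 28717 = \frac{1239559}{38}$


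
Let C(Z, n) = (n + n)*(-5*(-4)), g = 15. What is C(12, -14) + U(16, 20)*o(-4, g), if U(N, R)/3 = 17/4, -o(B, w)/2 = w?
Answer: -1885/2 ≈ -942.50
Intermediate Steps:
o(B, w) = -2*w
C(Z, n) = 40*n (C(Z, n) = (2*n)*20 = 40*n)
U(N, R) = 51/4 (U(N, R) = 3*(17/4) = 51/4)
C(12, -14) + U(16, 20)*o(-4, g) = 40*(-14) + 51*(-2*15)/4 = -560 + (51/4)*(-30) = -560 - 765/2 = -1885/2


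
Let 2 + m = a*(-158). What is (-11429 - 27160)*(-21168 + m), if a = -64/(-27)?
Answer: 7482432826/9 ≈ 8.3138e+8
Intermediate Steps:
a = 64/27 (a = -64*(-1/27) = 64/27 ≈ 2.3704)
m = -10166/27 (m = -2 + (64/27)*(-158) = -2 - 10112/27 = -10166/27 ≈ -376.52)
(-11429 - 27160)*(-21168 + m) = (-11429 - 27160)*(-21168 - 10166/27) = -38589*(-581702/27) = 7482432826/9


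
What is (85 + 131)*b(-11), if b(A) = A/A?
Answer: 216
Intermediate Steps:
b(A) = 1
(85 + 131)*b(-11) = (85 + 131)*1 = 216*1 = 216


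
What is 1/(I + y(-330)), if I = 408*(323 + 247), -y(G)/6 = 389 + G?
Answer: 1/232206 ≈ 4.3065e-6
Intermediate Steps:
y(G) = -2334 - 6*G (y(G) = -6*(389 + G) = -2334 - 6*G)
I = 232560 (I = 408*570 = 232560)
1/(I + y(-330)) = 1/(232560 + (-2334 - 6*(-330))) = 1/(232560 + (-2334 + 1980)) = 1/(232560 - 354) = 1/232206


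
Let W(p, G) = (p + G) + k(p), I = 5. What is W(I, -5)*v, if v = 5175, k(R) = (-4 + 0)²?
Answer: 82800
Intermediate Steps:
k(R) = 16 (k(R) = (-4)² = 16)
W(p, G) = 16 + G + p (W(p, G) = (p + G) + 16 = (G + p) + 16 = 16 + G + p)
W(I, -5)*v = (16 - 5 + 5)*5175 = 16*5175 = 82800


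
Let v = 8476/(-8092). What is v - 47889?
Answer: -96881566/2023 ≈ -47890.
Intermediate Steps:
v = -2119/2023 (v = 8476*(-1/8092) = -2119/2023 ≈ -1.0475)
v - 47889 = -2119/2023 - 47889 = -96881566/2023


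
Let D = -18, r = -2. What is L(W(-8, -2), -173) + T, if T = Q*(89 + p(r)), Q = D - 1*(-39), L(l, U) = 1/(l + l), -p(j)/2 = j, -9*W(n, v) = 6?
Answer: 7809/4 ≈ 1952.3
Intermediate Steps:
W(n, v) = -⅔ (W(n, v) = -⅑*6 = -⅔)
p(j) = -2*j
L(l, U) = 1/(2*l)
Q = 21 (Q = -18 - 1*(-39) = -18 + 39 = 21)
T = 1953 (T = 21*(89 - 2*(-2)) = 21*(89 + 4) = 21*93 = 1953)
L(W(-8, -2), -173) + T = 1/(2*(-⅔)) + 1953 = (½)*(-3/2) + 1953 = -¾ + 1953 = 7809/4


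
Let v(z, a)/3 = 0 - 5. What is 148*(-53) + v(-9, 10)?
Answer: -7859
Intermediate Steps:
v(z, a) = -15 (v(z, a) = 3*(0 - 5) = 3*(-5) = -15)
148*(-53) + v(-9, 10) = 148*(-53) - 15 = -7844 - 15 = -7859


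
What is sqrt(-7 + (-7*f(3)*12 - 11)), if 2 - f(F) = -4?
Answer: 3*I*sqrt(58) ≈ 22.847*I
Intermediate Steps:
f(F) = 6 (f(F) = 2 - 1*(-4) = 2 + 4 = 6)
sqrt(-7 + (-7*f(3)*12 - 11)) = sqrt(-7 + (-7*6*12 - 11)) = sqrt(-7 + (-42*12 - 11)) = sqrt(-7 + (-504 - 11)) = sqrt(-7 - 515) = sqrt(-522) = 3*I*sqrt(58)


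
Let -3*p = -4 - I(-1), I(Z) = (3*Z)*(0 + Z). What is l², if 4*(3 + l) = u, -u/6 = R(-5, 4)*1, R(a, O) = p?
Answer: 169/4 ≈ 42.250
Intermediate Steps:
I(Z) = 3*Z² (I(Z) = (3*Z)*Z = 3*Z²)
p = 7/3 (p = -(-4 - 3*(-1)²)/3 = -(-4 - 3)/3 = -⅓*(-7) = 7/3 ≈ 2.3333)
R(a, O) = 7/3
u = -14 ≈ -14.000
l = -13/2 (l = -3 + (¼)*(-14) = -3 - 7/2 = -13/2 ≈ -6.5000)
l² = (-13/2)² = 169/4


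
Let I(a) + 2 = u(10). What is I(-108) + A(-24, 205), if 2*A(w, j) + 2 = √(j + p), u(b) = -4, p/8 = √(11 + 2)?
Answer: -7 + √(205 + 8*√13)/2 ≈ 0.64599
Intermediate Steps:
p = 8*√13 (p = 8*√(11 + 2) = 8*√13 ≈ 28.844)
I(a) = -6 (I(a) = -2 - 4 = -6)
A(w, j) = -1 + √(j + 8*√13)/2
I(-108) + A(-24, 205) = -6 + (-1 + √(205 + 8*√13)/2) = -7 + √(205 + 8*√13)/2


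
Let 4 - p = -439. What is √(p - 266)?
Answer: √177 ≈ 13.304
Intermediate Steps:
p = 443 (p = 4 - 1*(-439) = 4 + 439 = 443)
√(p - 266) = √(443 - 266) = √177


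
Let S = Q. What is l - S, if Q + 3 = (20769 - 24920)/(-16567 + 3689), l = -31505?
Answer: -405686907/12878 ≈ -31502.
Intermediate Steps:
Q = -34483/12878 (Q = -3 + (20769 - 24920)/(-16567 + 3689) = -3 - 4151/(-12878) = -3 - 4151*(-1/12878) = -3 + 4151/12878 = -34483/12878 ≈ -2.6777)
S = -34483/12878 ≈ -2.6777
l - S = -31505 - 1*(-34483/12878) = -31505 + 34483/12878 = -405686907/12878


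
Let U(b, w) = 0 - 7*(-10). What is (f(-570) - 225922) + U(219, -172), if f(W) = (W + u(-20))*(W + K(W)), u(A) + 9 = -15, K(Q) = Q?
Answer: 451308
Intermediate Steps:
u(A) = -24 (u(A) = -9 - 15 = -24)
U(b, w) = 70 (U(b, w) = 0 + 70 = 70)
f(W) = 2*W*(-24 + W) (f(W) = (W - 24)*(W + W) = (-24 + W)*(2*W) = 2*W*(-24 + W))
(f(-570) - 225922) + U(219, -172) = (2*(-570)*(-24 - 570) - 225922) + 70 = (2*(-570)*(-594) - 225922) + 70 = (677160 - 225922) + 70 = 451238 + 70 = 451308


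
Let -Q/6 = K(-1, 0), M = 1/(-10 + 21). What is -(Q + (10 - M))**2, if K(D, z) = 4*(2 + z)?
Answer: -175561/121 ≈ -1450.9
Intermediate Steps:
K(D, z) = 8 + 4*z
M = 1/11 ≈ 0.090909
Q = -48 (Q = -6*(8 + 4*0) = -6*(8 + 0) = -6*8 = -48)
-(Q + (10 - M))**2 = -(-48 + (10 - 1*1/11))**2 = -(-48 + (10 - 1/11))**2 = -(-48 + 109/11)**2 = -(-419/11)**2 = -1*175561/121 = -175561/121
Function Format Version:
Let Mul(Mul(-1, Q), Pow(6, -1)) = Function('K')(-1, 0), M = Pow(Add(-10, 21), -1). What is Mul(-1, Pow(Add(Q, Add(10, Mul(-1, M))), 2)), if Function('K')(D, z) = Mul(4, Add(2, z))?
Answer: Rational(-175561, 121) ≈ -1450.9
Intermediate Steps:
Function('K')(D, z) = Add(8, Mul(4, z))
M = Rational(1, 11) (M = Pow(11, -1) = Rational(1, 11) ≈ 0.090909)
Q = -48 (Q = Mul(-6, Add(8, Mul(4, 0))) = Mul(-6, Add(8, 0)) = Mul(-6, 8) = -48)
Mul(-1, Pow(Add(Q, Add(10, Mul(-1, M))), 2)) = Mul(-1, Pow(Add(-48, Add(10, Mul(-1, Rational(1, 11)))), 2)) = Mul(-1, Pow(Add(-48, Add(10, Rational(-1, 11))), 2)) = Mul(-1, Pow(Add(-48, Rational(109, 11)), 2)) = Mul(-1, Pow(Rational(-419, 11), 2)) = Mul(-1, Rational(175561, 121)) = Rational(-175561, 121)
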